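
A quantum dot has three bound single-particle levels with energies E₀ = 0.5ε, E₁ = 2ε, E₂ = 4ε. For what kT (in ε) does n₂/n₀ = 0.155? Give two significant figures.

1.9 ε

n₂/n₀ = exp[−(E₂−E₀)/kT] = 0.155.
⇒ (E₂−E₀)/kT = ln(1/0.155) = ln(6.452) = 1.864.
kT = 3.5ε / 1.864 = 1.9 ε.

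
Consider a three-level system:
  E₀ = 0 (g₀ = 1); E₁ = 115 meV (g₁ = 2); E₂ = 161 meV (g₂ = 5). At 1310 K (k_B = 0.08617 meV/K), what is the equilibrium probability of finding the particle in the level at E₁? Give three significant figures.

k_BT = 0.08617 × 1310 K = 112.88 meV.
Eᵢ/kT = 0, 1.0188, 1.4263.
Z = Σ gᵢe^(−Eᵢ/kT) = 1·e^(−0) + 2·e^(−1.0188) + 5·e^(−1.4263) = 1.0000 + 0.72206 + 1.2010 = 2.9231.
P₁ = g₁ e^(−E₁/kT) / Z = 0.72206/2.9231 = 0.247.

0.247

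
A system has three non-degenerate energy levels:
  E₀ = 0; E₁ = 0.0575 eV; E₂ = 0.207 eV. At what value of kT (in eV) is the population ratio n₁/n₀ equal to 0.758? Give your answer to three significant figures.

0.208 eV

n₁/n₀ = exp[−(E₁−E₀)/kT] = 0.758.
⇒ (E₁−E₀)/kT = ln(1/0.758) = ln(1.3193) = 0.27710.
kT = 0.0575 eV / 0.27710 = 0.208 eV.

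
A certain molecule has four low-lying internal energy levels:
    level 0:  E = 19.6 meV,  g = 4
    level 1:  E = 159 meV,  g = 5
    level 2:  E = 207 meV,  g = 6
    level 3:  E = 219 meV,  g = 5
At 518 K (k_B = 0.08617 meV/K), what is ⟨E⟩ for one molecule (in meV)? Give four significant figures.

33.11 meV

k_BT = 0.08617 × 518 K = 44.6361 meV.
Eᵢ/kT = 0.439106, 3.56214, 4.63750, 4.90634.
Z = Σ gᵢe^(−Eᵢ/kT) = 4·e^(−0.439106) + 5·e^(−3.56214) + 6·e^(−4.63750) + 5·e^(−4.90634) = 2.57845 + 0.141890 + 0.0580912 + 0.0369976 = 2.81543.
⟨E⟩ = Σ Eᵢ gᵢe^(−Eᵢ/kT) / Z = (19.6·2.57845 + 159·0.141890 + 207·0.0580912 + 219·0.0369976) / 2.81543 = 33.11 meV.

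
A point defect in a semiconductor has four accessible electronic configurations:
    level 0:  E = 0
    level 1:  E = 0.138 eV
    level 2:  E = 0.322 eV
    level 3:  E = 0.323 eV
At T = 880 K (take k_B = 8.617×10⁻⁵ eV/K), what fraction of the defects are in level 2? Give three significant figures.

k_BT = 8.617×10⁻⁵ × 880 K = 0.075830 eV.
Eᵢ/kT = 0, 1.8199, 4.2463, 4.2595.
Z = Σ e^(−Eᵢ/kT) = e^(−0) + e^(−1.8199) + e^(−4.2463) + e^(−4.2595) = 1.0000 + 0.16204 + 0.014317 + 0.014129 = 1.1905.
P₂ = e^(−E₂/kT) / Z = 0.014317/1.1905 = 0.0120.

0.0120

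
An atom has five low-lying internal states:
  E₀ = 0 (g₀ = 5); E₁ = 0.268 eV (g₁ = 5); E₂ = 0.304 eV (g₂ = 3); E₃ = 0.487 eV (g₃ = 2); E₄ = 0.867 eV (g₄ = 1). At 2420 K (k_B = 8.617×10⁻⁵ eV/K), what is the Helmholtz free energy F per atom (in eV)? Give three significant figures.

-0.414 eV

k_BT = 8.617×10⁻⁵ × 2420 K = 0.20853 eV.
Eᵢ/kT = 0, 1.2852, 1.4578, 2.3354, 4.1577.
Z = Σ gᵢe^(−Eᵢ/kT) = 5·e^(−0) + 5·e^(−1.2852) + 3·e^(−1.4578) + 2·e^(−2.3354) + 1·e^(−4.1577) = 5.0000 + 1.3830 + 0.69824 + 0.19354 + 0.015643 = 7.2904.
F = −kT ln Z = −0.20853 × ln(7.2904) = −0.20853 × 1.9866 = -0.414 eV.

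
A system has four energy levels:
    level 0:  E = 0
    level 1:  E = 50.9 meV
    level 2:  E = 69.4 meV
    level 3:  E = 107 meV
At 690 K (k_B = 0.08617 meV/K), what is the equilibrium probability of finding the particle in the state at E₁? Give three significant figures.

k_BT = 0.08617 × 690 K = 59.457 meV.
Eᵢ/kT = 0, 0.85608, 1.1672, 1.7996.
Z = Σ e^(−Eᵢ/kT) = e^(−0) + e^(−0.85608) + e^(−1.1672) + e^(−1.7996) = 1.0000 + 0.42482 + 0.31124 + 0.16537 = 1.9014.
P₁ = e^(−E₁/kT) / Z = 0.42482/1.9014 = 0.223.

0.223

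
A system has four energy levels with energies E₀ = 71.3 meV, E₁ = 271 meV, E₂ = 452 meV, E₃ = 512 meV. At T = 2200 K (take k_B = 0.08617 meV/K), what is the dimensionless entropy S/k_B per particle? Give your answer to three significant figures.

k_BT = 0.08617 × 2200 K = 189.57 meV.
Eᵢ/kT = 0.37611, 1.4296, 2.3843, 2.7008.
Z = Σ e^(−Eᵢ/kT) = e^(−0.37611) + e^(−1.4296) + e^(−2.3843) + e^(−2.7008) = 0.68653 + 0.23940 + 0.092153 + 0.067152 = 1.0852.
⟨E⟩ = Σ EᵢPᵢ = 174.96 meV.
S/k_B = ln Z + ⟨E⟩/kT = ln(1.0852) + 174.96/189.57 = 0.081764 + 0.92293 = 1.00.

1.00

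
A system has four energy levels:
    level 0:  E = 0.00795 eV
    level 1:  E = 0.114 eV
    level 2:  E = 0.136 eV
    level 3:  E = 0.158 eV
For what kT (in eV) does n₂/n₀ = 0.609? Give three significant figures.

0.258 eV

n₂/n₀ = exp[−(E₂−E₀)/kT] = 0.609.
⇒ (E₂−E₀)/kT = ln(1/0.609) = ln(1.6420) = 0.49592.
kT = 0.12805 eV / 0.49592 = 0.258 eV.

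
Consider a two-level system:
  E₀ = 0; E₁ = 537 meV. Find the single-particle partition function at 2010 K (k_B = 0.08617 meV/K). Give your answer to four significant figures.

Z = 1.045

k_BT = 0.08617 × 2010 K = 173.202 meV.
Eᵢ/kT = 0, 3.10043.
Z = Σ e^(−Eᵢ/kT) = e^(−0) + e^(−3.10043) = 1.00000 + 0.0450298 = 1.04503.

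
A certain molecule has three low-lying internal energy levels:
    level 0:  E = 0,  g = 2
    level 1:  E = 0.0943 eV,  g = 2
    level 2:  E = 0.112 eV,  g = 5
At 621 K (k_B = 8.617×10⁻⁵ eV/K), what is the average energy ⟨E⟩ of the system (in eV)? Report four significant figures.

k_BT = 8.617×10⁻⁵ × 621 K = 0.0535116 eV.
Eᵢ/kT = 0, 1.76223, 2.09300.
Z = Σ gᵢe^(−Eᵢ/kT) = 2·e^(−0) + 2·e^(−1.76223) + 5·e^(−2.09300) = 2.00000 + 0.343323 + 0.616583 = 2.95991.
⟨E⟩ = Σ Eᵢ gᵢe^(−Eᵢ/kT) / Z = (0·2.00000 + 0.0943·0.343323 + 0.112·0.616583) / 2.95991 = 0.03427 eV.

0.03427 eV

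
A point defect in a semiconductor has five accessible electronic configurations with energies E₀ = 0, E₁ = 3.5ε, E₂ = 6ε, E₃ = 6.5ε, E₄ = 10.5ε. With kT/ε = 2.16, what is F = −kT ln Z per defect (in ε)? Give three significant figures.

Eᵢ/kT = 0, 1.6204, 2.7778, 3.0093, 4.8611.
Z = Σ e^(−Eᵢ/kT) = e^(−0) + e^(−1.6204) + e^(−2.7778) + e^(−3.0093) + e^(−4.8611) = 1.0000 + 0.19782 + 0.062175 + 0.049326 + 0.0077420 = 1.3171.
F = −kT ln Z = −2.16 × ln(1.3171) = −2.16 × 0.27543 = -0.595 ε.

-0.595 ε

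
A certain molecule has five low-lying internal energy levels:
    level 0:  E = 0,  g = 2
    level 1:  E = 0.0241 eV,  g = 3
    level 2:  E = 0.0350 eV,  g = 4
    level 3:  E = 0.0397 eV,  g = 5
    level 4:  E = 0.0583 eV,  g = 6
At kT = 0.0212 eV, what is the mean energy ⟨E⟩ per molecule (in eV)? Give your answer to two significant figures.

0.021 eV

Eᵢ/kT = 0, 1.137, 1.651, 1.873, 2.750.
Z = Σ gᵢe^(−Eᵢ/kT) = 2·e^(−0) + 3·e^(−1.137) + 4·e^(−1.651) + 5·e^(−1.873) + 6·e^(−2.750) = 2.000 + 0.9623 + 0.7674 + 0.7683 + 0.3836 = 4.882.
⟨E⟩ = Σ Eᵢ gᵢe^(−Eᵢ/kT) / Z = (0·2.000 + 0.0241·0.9623 + 0.0350·0.7674 + 0.0397·0.7683 + 0.0583·0.3836) / 4.882 = 0.021 eV.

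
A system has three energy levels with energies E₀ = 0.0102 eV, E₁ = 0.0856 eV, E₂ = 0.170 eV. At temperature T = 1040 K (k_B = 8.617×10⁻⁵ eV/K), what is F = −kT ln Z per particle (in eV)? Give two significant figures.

-0.032 eV

k_BT = 8.617×10⁻⁵ × 1040 K = 0.08962 eV.
Eᵢ/kT = 0.1138, 0.9551, 1.897.
Z = Σ e^(−Eᵢ/kT) = e^(−0.1138) + e^(−0.9551) + e^(−1.897) = 0.8924 + 0.3848 + 0.1500 = 1.427.
F = −kT ln Z = −0.08962 × ln(1.427) = −0.08962 × 0.3556 = -0.032 eV.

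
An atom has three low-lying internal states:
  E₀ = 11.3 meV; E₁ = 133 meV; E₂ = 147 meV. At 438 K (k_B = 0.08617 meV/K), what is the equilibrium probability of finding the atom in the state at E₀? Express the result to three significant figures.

k_BT = 0.08617 × 438 K = 37.742 meV.
Eᵢ/kT = 0.29940, 3.5239, 3.8949.
Z = Σ e^(−Eᵢ/kT) = e^(−0.29940) + e^(−3.5239) + e^(−3.8949) = 0.74126 + 0.029484 + 0.020345 = 0.79109.
P₀ = e^(−E₀/kT) / Z = 0.74126/0.79109 = 0.937.

0.937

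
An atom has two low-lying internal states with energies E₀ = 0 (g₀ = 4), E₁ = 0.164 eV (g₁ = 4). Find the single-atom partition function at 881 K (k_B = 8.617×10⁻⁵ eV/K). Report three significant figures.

k_BT = 8.617×10⁻⁵ × 881 K = 0.075916 eV.
Eᵢ/kT = 0, 2.1603.
Z = Σ gᵢe^(−Eᵢ/kT) = 4·e^(−0) + 4·e^(−2.1603) = 4.0000 + 0.46116 = 4.4612.

Z = 4.46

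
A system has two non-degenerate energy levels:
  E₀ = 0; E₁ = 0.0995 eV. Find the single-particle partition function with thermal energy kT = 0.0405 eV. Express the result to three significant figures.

Eᵢ/kT = 0, 2.4568.
Z = Σ e^(−Eᵢ/kT) = e^(−0) + e^(−2.4568) = 1.0000 + 0.085709 = 1.0857.

Z = 1.09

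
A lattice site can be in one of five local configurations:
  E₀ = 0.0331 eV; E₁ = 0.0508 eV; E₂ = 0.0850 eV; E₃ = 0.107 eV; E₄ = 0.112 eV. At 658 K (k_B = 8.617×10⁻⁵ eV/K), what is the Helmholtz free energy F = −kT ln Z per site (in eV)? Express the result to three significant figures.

k_BT = 8.617×10⁻⁵ × 658 K = 0.056700 eV.
Eᵢ/kT = 0.58377, 0.89594, 1.4991, 1.8871, 1.9753.
Z = Σ e^(−Eᵢ/kT) = e^(−0.58377) + e^(−0.89594) + e^(−1.4991) + e^(−1.8871) + e^(−1.9753) = 0.55779 + 0.40822 + 0.22333 + 0.15151 + 0.13872 = 1.4796.
F = −kT ln Z = −0.056700 × ln(1.4796) = −0.056700 × 0.39177 = -0.0222 eV.

-0.0222 eV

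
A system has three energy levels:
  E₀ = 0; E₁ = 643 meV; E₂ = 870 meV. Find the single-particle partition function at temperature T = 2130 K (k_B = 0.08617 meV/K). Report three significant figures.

Z = 1.04

k_BT = 0.08617 × 2130 K = 183.54 meV.
Eᵢ/kT = 0, 3.5033, 4.7401.
Z = Σ e^(−Eᵢ/kT) = e^(−0) + e^(−3.5033) + e^(−4.7401) = 1.0000 + 0.030098 + 0.0087378 = 1.0388.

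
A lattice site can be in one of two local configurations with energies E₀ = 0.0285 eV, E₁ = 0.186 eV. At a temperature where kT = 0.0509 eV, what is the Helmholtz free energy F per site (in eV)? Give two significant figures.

Eᵢ/kT = 0.5599, 3.654.
Z = Σ e^(−Eᵢ/kT) = e^(−0.5599) + e^(−3.654) = 0.5713 + 0.02589 = 0.5972.
F = −kT ln Z = −0.0509 × ln(0.5972) = −0.0509 × -0.5155 = 0.026 eV.

0.026 eV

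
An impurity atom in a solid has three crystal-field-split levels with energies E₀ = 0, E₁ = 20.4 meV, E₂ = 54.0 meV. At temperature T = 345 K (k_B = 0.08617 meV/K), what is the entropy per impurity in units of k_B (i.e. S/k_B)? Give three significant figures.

0.895

k_BT = 0.08617 × 345 K = 29.729 meV.
Eᵢ/kT = 0, 0.68620, 1.8164.
Z = Σ e^(−Eᵢ/kT) = e^(−0) + e^(−0.68620) + e^(−1.8164) = 1.0000 + 0.50349 + 0.16261 = 1.6661.
⟨E⟩ = Σ EᵢPᵢ = 11.435 meV.
S/k_B = ln Z + ⟨E⟩/kT = ln(1.6661) + 11.435/29.729 = 0.51049 + 0.38464 = 0.895.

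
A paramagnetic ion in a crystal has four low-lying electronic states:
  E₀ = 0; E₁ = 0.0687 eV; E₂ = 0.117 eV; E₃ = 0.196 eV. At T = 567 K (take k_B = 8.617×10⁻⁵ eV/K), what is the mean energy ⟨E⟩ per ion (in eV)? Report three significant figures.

k_BT = 8.617×10⁻⁵ × 567 K = 0.048858 eV.
Eᵢ/kT = 0, 1.4061, 2.3947, 4.0116.
Z = Σ e^(−Eᵢ/kT) = e^(−0) + e^(−1.4061) + e^(−2.3947) + e^(−4.0116) = 1.0000 + 0.24510 + 0.091200 + 0.018104 = 1.3544.
⟨E⟩ = Σ Eᵢ e^(−Eᵢ/kT) / Z = (0·1.0000 + 0.0687·0.24510 + 0.117·0.091200 + 0.196·0.018104) / 1.3544 = 0.0229 eV.

0.0229 eV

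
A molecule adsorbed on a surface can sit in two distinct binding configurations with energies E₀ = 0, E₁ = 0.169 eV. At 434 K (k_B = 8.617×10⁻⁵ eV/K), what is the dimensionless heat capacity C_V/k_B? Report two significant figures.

k_BT = 8.617×10⁻⁵ × 434 K = 0.03740 eV.
Eᵢ/kT = 0, 4.519.
Z = Σ e^(−Eᵢ/kT) = e^(−0) + e^(−4.519) = 1.000 + 0.01090 = 1.011.
⟨E⟩ = 0.001822 eV, ⟨E²⟩ = 0.0003079 eV².
C_V/k_B = (⟨E²⟩ − ⟨E⟩²)/(kT)² = (0.0003079 − 0.000003320)/0.001399 = 0.22.

0.22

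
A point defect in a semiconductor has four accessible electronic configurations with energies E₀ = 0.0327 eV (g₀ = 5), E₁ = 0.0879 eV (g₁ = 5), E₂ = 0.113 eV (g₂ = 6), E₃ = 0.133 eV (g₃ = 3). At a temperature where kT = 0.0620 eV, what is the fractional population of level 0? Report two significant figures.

0.54

Eᵢ/kT = 0.5274, 1.418, 1.823, 2.145.
Z = Σ gᵢe^(−Eᵢ/kT) = 5·e^(−0.5274) + 5·e^(−1.418) + 6·e^(−1.823) + 3·e^(−2.145) = 2.951 + 1.211 + 0.9692 + 0.3512 = 5.482.
P₀ = g₀ e^(−E₀/kT) / Z = 2.951/5.482 = 0.54.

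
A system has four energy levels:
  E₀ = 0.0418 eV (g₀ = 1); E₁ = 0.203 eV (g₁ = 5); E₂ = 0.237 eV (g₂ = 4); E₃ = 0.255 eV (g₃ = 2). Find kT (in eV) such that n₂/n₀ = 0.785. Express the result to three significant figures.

n₂/n₀ = (g₂/g₀) exp[−(E₂−E₀)/kT] = 0.785.
⇒ (E₂−E₀)/kT = ln((4/1)/0.785) = ln(5.0955) = 1.6284.
kT = 0.1952 eV / 1.6284 = 0.120 eV.

0.120 eV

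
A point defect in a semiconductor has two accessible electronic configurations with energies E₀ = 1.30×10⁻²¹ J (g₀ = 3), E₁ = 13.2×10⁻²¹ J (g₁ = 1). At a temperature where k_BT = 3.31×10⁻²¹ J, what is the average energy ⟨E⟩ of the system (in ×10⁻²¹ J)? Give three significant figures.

Eᵢ/kT = 0.39275, 3.9879.
Z = Σ gᵢe^(−Eᵢ/kT) = 3·e^(−0.39275) + 1·e^(−3.9879) = 2.0256 + 0.018539 = 2.0441.
⟨E⟩ = Σ Eᵢ gᵢe^(−Eᵢ/kT) / Z = (1.30·2.0256 + 13.2·0.018539) / 2.0441 = 1.41 ×10⁻²¹ J.

1.41 ×10⁻²¹ J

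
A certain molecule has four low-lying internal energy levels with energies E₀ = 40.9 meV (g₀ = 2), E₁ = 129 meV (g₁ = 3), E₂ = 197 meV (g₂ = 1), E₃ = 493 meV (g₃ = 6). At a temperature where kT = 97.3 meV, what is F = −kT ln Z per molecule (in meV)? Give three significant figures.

-80.2 meV

Eᵢ/kT = 0.42035, 1.3258, 2.0247, 5.0668.
Z = Σ gᵢe^(−Eᵢ/kT) = 2·e^(−0.42035) + 3·e^(−1.3258) + 1·e^(−2.0247) + 6·e^(−5.0668) = 1.3136 + 0.79677 + 0.13203 + 0.037815 = 2.2802.
F = −kT ln Z = −97.3 × ln(2.2802) = −97.3 × 0.82426 = -80.2 meV.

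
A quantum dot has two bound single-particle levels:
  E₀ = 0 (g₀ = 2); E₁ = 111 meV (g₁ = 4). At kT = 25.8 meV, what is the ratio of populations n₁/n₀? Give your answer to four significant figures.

0.02707

n₁/n₀ = (g₁/g₀) exp[−(E₁−E₀)/kT] = (4/2) × exp(−(111 meV)/(25.8 meV)) = (4/2) × exp(-4.30233) = 0.02707.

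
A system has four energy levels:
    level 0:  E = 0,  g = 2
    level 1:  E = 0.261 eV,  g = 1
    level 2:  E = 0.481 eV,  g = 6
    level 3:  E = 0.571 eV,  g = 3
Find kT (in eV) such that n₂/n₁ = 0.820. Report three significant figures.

n₂/n₁ = (g₂/g₁) exp[−(E₂−E₁)/kT] = 0.820.
⇒ (E₂−E₁)/kT = ln((6/1)/0.820) = ln(7.3171) = 1.9902.
kT = 0.220 eV / 1.9902 = 0.111 eV.

0.111 eV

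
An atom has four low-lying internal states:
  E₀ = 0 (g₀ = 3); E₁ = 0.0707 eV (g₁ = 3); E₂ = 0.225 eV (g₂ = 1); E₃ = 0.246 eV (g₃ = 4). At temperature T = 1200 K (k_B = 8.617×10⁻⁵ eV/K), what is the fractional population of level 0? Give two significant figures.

k_BT = 8.617×10⁻⁵ × 1200 K = 0.1034 eV.
Eᵢ/kT = 0, 0.6838, 2.176, 2.379.
Z = Σ gᵢe^(−Eᵢ/kT) = 3·e^(−0) + 3·e^(−0.6838) + 1·e^(−2.176) + 4·e^(−2.379) = 3.000 + 1.514 + 0.1135 + 0.3706 = 4.998.
P₀ = g₀ e^(−E₀/kT) / Z = 3.000/4.998 = 0.60.

0.60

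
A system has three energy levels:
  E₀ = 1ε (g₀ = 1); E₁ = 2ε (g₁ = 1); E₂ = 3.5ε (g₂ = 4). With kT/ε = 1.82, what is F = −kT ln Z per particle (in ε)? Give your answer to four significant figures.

-0.7320 ε

Eᵢ/kT = 0.549451, 1.09890, 1.92308.
Z = Σ gᵢe^(−Eᵢ/kT) = 1·e^(−0.549451) + 1·e^(−1.09890) + 4·e^(−1.92308) = 0.577267 + 0.333237 + 0.584624 = 1.49513.
F = −kT ln Z = −1.82 × ln(1.49513) = −1.82 × 0.402213 = -0.7320 ε.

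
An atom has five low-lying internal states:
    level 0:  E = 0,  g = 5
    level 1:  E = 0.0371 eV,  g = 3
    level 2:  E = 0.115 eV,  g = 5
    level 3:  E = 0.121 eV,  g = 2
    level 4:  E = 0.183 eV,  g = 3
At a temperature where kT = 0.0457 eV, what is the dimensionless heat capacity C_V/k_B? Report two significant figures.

Eᵢ/kT = 0, 0.8118, 2.516, 2.648, 4.004.
Z = Σ gᵢe^(−Eᵢ/kT) = 5·e^(−0) + 3·e^(−0.8118) + 5·e^(−2.516) + 2·e^(−2.648) + 3·e^(−4.004) = 5.000 + 1.332 + 0.4039 + 0.1416 + 0.05473 = 6.932.
⟨E⟩ = 0.01775 eV, ⟨E²⟩ = 0.001599 eV².
C_V/k_B = (⟨E²⟩ − ⟨E⟩²)/(kT)² = (0.001599 − 0.0003151)/0.002088 = 0.61.

0.61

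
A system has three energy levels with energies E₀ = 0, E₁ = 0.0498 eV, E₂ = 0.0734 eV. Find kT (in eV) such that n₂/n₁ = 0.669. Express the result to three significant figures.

0.0587 eV

n₂/n₁ = exp[−(E₂−E₁)/kT] = 0.669.
⇒ (E₂−E₁)/kT = ln(1/0.669) = ln(1.4948) = 0.40199.
kT = 0.0236 eV / 0.40199 = 0.0587 eV.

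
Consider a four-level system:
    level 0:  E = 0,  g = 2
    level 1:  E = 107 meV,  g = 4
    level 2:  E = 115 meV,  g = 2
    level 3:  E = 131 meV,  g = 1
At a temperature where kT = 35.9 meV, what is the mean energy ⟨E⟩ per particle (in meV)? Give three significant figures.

Eᵢ/kT = 0, 2.9805, 3.2033, 3.6490.
Z = Σ gᵢe^(−Eᵢ/kT) = 2·e^(−0) + 4·e^(−2.9805) + 2·e^(−3.2033) + 1·e^(−3.6490) = 2.0000 + 0.20307 + 0.081256 + 0.026017 = 2.3103.
⟨E⟩ = Σ Eᵢ gᵢe^(−Eᵢ/kT) / Z = (0·2.0000 + 107·0.20307 + 115·0.081256 + 131·0.026017) / 2.3103 = 14.9 meV.

14.9 meV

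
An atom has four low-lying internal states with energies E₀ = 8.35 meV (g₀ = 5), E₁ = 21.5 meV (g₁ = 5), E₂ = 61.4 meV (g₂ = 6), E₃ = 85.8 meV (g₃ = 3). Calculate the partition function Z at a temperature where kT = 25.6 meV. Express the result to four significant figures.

Eᵢ/kT = 0.326172, 0.839844, 2.39844, 3.35156.
Z = Σ gᵢe^(−Eᵢ/kT) = 5·e^(−0.326172) + 5·e^(−0.839844) + 6·e^(−2.39844) + 3·e^(−3.35156) = 3.60841 + 2.15889 + 0.545158 + 0.105089 = 6.41755.

Z = 6.418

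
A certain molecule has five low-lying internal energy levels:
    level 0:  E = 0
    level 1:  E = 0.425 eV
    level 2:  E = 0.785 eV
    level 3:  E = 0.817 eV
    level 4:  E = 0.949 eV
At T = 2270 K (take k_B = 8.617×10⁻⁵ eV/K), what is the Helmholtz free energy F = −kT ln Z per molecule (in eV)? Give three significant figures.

-0.0282 eV

k_BT = 8.617×10⁻⁵ × 2270 K = 0.19561 eV.
Eᵢ/kT = 0, 2.1727, 4.0131, 4.1767, 4.8515.
Z = Σ e^(−Eᵢ/kT) = e^(−0) + e^(−2.1727) + e^(−4.0131) + e^(−4.1767) + e^(−4.8515) = 1.0000 + 0.11387 + 0.018077 + 0.015349 + 0.0078166 = 1.1551.
F = −kT ln Z = −0.19561 × ln(1.1551) = −0.19561 × 0.14419 = -0.0282 eV.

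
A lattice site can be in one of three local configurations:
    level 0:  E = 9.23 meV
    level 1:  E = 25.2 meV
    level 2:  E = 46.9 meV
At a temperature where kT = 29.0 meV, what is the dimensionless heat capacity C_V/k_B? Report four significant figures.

Eᵢ/kT = 0.318276, 0.868966, 1.61724.
Z = Σ e^(−Eᵢ/kT) = e^(−0.318276) + e^(−0.868966) + e^(−1.61724) = 0.727402 + 0.419385 + 0.198446 = 1.34523.
⟨E⟩ = 19.7658 meV, ⟨E²⟩ = 568.527 meV².
C_V/k_B = (⟨E²⟩ − ⟨E⟩²)/(kT)² = (568.527 − 390.687)/841.000 = 0.2115.

0.2115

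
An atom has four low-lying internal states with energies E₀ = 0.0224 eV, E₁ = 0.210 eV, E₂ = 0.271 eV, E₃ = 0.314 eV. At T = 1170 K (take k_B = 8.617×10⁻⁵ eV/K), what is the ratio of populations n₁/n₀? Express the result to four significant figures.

k_BT = 8.617×10⁻⁵ × 1170 K = 0.100819 eV.
n₁/n₀ = exp[−(E₁−E₀)/kT] = exp(−(0.1876 eV)/(0.100819 eV)) = exp(-1.86076) = 0.1556.

0.1556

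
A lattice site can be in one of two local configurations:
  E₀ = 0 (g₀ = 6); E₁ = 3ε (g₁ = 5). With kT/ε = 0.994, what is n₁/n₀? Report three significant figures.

n₁/n₀ = (g₁/g₀) exp[−(E₁−E₀)/kT] = (5/6) × exp(−(3ε)/(0.994ε)) = (5/6) × exp(-3.0181) = 0.0407.

0.0407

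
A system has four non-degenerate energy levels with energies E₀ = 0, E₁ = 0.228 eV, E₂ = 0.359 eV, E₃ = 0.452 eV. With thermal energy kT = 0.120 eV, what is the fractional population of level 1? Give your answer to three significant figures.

Eᵢ/kT = 0, 1.9000, 2.9917, 3.7667.
Z = Σ e^(−Eᵢ/kT) = e^(−0) + e^(−1.9000) + e^(−2.9917) + e^(−3.7667) = 1.0000 + 0.14957 + 0.050202 + 0.023128 = 1.2229.
P₁ = e^(−E₁/kT) / Z = 0.14957/1.2229 = 0.122.

0.122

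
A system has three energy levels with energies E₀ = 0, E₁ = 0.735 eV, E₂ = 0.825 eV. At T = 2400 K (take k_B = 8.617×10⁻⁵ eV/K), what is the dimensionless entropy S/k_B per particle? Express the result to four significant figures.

k_BT = 8.617×10⁻⁵ × 2400 K = 0.206808 eV.
Eᵢ/kT = 0, 3.55402, 3.98921.
Z = Σ e^(−Eᵢ/kT) = e^(−0) + e^(−3.55402) + e^(−3.98921) = 1.00000 + 0.0286094 + 0.0185143 = 1.04712.
⟨E⟩ = Σ EᵢPᵢ = 0.0346686 eV.
S/k_B = ln Z + ⟨E⟩/kT = ln(1.04712) + 0.0346686/0.206808 = 0.0460435 + 0.167637 = 0.2137.

0.2137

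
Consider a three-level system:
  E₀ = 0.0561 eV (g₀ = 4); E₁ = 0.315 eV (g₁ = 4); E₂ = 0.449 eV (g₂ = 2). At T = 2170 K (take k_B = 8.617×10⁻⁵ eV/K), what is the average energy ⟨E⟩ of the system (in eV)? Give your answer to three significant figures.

k_BT = 8.617×10⁻⁵ × 2170 K = 0.18699 eV.
Eᵢ/kT = 0.30002, 1.6846, 2.4012.
Z = Σ gᵢe^(−Eᵢ/kT) = 4·e^(−0.30002) + 4·e^(−1.6846) + 2·e^(−2.4012) = 2.9632 + 0.74207 + 0.18122 = 3.8865.
⟨E⟩ = Σ Eᵢ gᵢe^(−Eᵢ/kT) / Z = (0.0561·2.9632 + 0.315·0.74207 + 0.449·0.18122) / 3.8865 = 0.124 eV.

0.124 eV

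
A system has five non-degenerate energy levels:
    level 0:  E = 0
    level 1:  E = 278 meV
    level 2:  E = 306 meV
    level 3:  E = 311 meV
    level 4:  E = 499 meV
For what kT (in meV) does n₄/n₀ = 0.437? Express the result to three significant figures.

n₄/n₀ = exp[−(E₄−E₀)/kT] = 0.437.
⇒ (E₄−E₀)/kT = ln(1/0.437) = ln(2.2883) = 0.82781.
kT = 499 meV / 0.82781 = 603 meV.

603 meV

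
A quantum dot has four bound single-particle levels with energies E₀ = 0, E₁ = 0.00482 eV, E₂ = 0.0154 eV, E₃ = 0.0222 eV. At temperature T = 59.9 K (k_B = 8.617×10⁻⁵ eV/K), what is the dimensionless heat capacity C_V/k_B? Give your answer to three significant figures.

0.560

k_BT = 8.617×10⁻⁵ × 59.9 K = 0.0051616 eV.
Eᵢ/kT = 0, 0.93382, 2.9836, 4.3010.
Z = Σ e^(−Eᵢ/kT) = e^(−0) + e^(−0.93382) + e^(−2.9836) + e^(−4.3010) = 1.0000 + 0.39305 + 0.050610 + 0.013555 = 1.4572.
⟨E⟩ = 0.0020415 eV, ⟨E²⟩ = 0.000019088 eV².
C_V/k_B = (⟨E²⟩ − ⟨E⟩²)/(kT)² = (0.000019088 − 0.0000041677)/0.000026642 = 0.560.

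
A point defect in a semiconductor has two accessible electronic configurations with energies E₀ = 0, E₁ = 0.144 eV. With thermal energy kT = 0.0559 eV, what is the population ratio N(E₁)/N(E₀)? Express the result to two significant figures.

0.076

n₁/n₀ = exp[−(E₁−E₀)/kT] = exp(−(0.144 eV)/(0.0559 eV)) = exp(-2.576) = 0.076.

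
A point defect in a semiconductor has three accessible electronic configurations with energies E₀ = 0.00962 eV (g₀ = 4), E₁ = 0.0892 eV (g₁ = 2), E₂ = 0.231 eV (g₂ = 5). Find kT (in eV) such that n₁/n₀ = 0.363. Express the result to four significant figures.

0.2485 eV

n₁/n₀ = (g₁/g₀) exp[−(E₁−E₀)/kT] = 0.363.
⇒ (E₁−E₀)/kT = ln((2/4)/0.363) = ln(1.37741) = 0.320205.
kT = 0.07958 eV / 0.320205 = 0.2485 eV.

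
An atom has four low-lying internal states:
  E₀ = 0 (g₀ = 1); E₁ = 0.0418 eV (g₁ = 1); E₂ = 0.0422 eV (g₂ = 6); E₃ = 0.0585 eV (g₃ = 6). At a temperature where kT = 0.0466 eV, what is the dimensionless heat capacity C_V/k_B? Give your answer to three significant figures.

0.183

Eᵢ/kT = 0, 0.89700, 0.90558, 1.2554.
Z = Σ gᵢe^(−Eᵢ/kT) = 1·e^(−0) + 1·e^(−0.89700) + 6·e^(−0.90558) + 6·e^(−1.2554) = 1.0000 + 0.40779 + 2.4258 + 1.7098 = 5.5434.
⟨E⟩ = 0.039585 eV, ⟨E²⟩ = 0.0019634 eV².
C_V/k_B = (⟨E²⟩ − ⟨E⟩²)/(kT)² = (0.0019634 − 0.0015670)/0.0021716 = 0.183.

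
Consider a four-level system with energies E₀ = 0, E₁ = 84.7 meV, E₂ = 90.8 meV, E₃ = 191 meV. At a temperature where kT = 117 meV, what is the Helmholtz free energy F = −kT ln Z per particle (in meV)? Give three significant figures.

-89.0 meV

Eᵢ/kT = 0, 0.72393, 0.77607, 1.6325.
Z = Σ e^(−Eᵢ/kT) = e^(−0) + e^(−0.72393) + e^(−0.77607) + e^(−1.6325) = 1.0000 + 0.48484 + 0.46021 + 0.19544 = 2.1405.
F = −kT ln Z = −117 × ln(2.1405) = −117 × 0.76104 = -89.0 meV.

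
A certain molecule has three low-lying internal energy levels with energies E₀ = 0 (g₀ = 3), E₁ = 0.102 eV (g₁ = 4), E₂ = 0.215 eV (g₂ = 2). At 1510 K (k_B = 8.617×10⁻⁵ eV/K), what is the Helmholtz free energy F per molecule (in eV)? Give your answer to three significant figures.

k_BT = 8.617×10⁻⁵ × 1510 K = 0.13012 eV.
Eᵢ/kT = 0, 0.78389, 1.6523.
Z = Σ gᵢe^(−Eᵢ/kT) = 3·e^(−0) + 4·e^(−0.78389) + 2·e^(−1.6523) = 3.0000 + 1.8265 + 0.38322 = 5.2097.
F = −kT ln Z = −0.13012 × ln(5.2097) = −0.13012 × 1.6505 = -0.215 eV.

-0.215 eV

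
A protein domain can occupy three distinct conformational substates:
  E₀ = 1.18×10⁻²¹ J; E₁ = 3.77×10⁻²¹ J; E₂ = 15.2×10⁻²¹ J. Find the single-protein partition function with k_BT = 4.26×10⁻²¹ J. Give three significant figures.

Z = 1.20

Eᵢ/kT = 0.27700, 0.88498, 3.5681.
Z = Σ e^(−Eᵢ/kT) = e^(−0.27700) + e^(−0.88498) + e^(−3.5681) = 0.75805 + 0.41272 + 0.028209 = 1.1990.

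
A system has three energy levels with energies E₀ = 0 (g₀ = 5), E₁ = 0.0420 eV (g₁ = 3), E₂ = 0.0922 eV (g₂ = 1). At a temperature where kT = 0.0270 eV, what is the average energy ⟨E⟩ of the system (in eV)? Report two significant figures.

Eᵢ/kT = 0, 1.556, 3.415.
Z = Σ gᵢe^(−Eᵢ/kT) = 5·e^(−0) + 3·e^(−1.556) + 1·e^(−3.415) = 5.000 + 0.6329 + 0.03288 = 5.666.
⟨E⟩ = Σ Eᵢ gᵢe^(−Eᵢ/kT) / Z = (0·5.000 + 0.0420·0.6329 + 0.0922·0.03288) / 5.666 = 0.0052 eV.

0.0052 eV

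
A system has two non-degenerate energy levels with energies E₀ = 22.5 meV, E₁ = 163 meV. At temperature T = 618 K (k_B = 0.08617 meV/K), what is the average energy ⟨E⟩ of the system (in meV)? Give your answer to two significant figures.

k_BT = 0.08617 × 618 K = 53.25 meV.
Eᵢ/kT = 0.4225, 3.061.
Z = Σ e^(−Eᵢ/kT) = e^(−0.4225) + e^(−3.061) = 0.6554 + 0.04684 = 0.7022.
⟨E⟩ = Σ Eᵢ e^(−Eᵢ/kT) / Z = (22.5·0.6554 + 163·0.04684) / 0.7022 = 32 meV.

32 meV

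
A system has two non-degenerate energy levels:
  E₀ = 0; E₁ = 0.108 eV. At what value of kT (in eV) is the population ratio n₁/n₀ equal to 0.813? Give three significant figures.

n₁/n₀ = exp[−(E₁−E₀)/kT] = 0.813.
⇒ (E₁−E₀)/kT = ln(1/0.813) = ln(1.2300) = 0.20701.
kT = 0.108 eV / 0.20701 = 0.522 eV.

0.522 eV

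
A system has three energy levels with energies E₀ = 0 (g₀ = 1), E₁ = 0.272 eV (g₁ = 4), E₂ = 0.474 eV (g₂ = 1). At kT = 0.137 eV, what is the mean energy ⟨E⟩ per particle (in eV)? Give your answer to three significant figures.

0.104 eV

Eᵢ/kT = 0, 1.9854, 3.4599.
Z = Σ gᵢe^(−Eᵢ/kT) = 1·e^(−0) + 4·e^(−1.9854) + 1·e^(−3.4599) = 1.0000 + 0.54930 + 0.031433 = 1.5807.
⟨E⟩ = Σ Eᵢ gᵢe^(−Eᵢ/kT) / Z = (0·1.0000 + 0.272·0.54930 + 0.474·0.031433) / 1.5807 = 0.104 eV.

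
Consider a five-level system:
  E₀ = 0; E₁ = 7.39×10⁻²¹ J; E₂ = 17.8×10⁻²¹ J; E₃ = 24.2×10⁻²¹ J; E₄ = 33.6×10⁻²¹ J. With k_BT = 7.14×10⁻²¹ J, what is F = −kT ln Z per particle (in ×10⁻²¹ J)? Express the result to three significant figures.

-2.80 ×10⁻²¹ J

Eᵢ/kT = 0, 1.0350, 2.4930, 3.3894, 4.7059.
Z = Σ e^(−Eᵢ/kT) = e^(−0) + e^(−1.0350) + e^(−2.4930) + e^(−3.3894) + e^(−4.7059) = 1.0000 + 0.35523 + 0.082662 + 0.033729 + 0.0090418 = 1.4807.
F = −kT ln Z = −7.14 × ln(1.4807) = −7.14 × 0.39251 = -2.80 ×10⁻²¹ J.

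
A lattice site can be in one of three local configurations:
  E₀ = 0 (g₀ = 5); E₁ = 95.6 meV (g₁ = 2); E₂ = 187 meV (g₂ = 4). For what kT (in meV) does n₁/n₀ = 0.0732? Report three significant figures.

56.3 meV

n₁/n₀ = (g₁/g₀) exp[−(E₁−E₀)/kT] = 0.0732.
⇒ (E₁−E₀)/kT = ln((2/5)/0.0732) = ln(5.4645) = 1.6983.
kT = 95.6 meV / 1.6983 = 56.3 meV.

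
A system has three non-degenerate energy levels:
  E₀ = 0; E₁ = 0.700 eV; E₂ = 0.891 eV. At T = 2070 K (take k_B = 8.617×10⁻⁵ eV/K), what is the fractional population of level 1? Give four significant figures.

0.01924

k_BT = 8.617×10⁻⁵ × 2070 K = 0.178372 eV.
Eᵢ/kT = 0, 3.92438, 4.99518.
Z = Σ e^(−Eᵢ/kT) = e^(−0) + e^(−3.92438) + e^(−4.99518) = 1.00000 + 0.0197544 + 0.00677050 = 1.02652.
P₁ = e^(−E₁/kT) / Z = 0.0197544/1.02652 = 0.01924.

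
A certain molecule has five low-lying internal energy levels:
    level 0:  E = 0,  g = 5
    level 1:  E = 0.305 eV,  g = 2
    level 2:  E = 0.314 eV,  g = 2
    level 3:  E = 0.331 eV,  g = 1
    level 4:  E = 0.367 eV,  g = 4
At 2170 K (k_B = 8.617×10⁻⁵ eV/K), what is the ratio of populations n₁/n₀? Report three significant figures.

0.0783

k_BT = 8.617×10⁻⁵ × 2170 K = 0.18699 eV.
n₁/n₀ = (g₁/g₀) exp[−(E₁−E₀)/kT] = (2/5) × exp(−(0.305 eV)/(0.18699 eV)) = (2/5) × exp(-1.6311) = 0.0783.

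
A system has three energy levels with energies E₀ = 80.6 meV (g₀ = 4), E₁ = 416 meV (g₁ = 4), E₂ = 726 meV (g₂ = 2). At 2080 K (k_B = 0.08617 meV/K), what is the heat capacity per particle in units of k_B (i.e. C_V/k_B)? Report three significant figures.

k_BT = 0.08617 × 2080 K = 179.23 meV.
Eᵢ/kT = 0.44970, 2.3210, 4.0507.
Z = Σ gᵢe^(−Eᵢ/kT) = 4·e^(−0.44970) + 4·e^(−2.3210) + 2·e^(−4.0507) = 2.5513 + 0.39270 + 0.034820 = 2.9788.
⟨E⟩ = 132.36 meV, ⟨E²⟩ = 34539 meV².
C_V/k_B = (⟨E²⟩ − ⟨E⟩²)/(kT)² = (34539 − 17519)/32123 = 0.530.

0.530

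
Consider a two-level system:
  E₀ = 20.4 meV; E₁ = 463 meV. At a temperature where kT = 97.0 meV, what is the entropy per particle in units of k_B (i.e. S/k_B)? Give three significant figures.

0.0575

Eᵢ/kT = 0.21031, 4.7732.
Z = Σ e^(−Eᵢ/kT) = e^(−0.21031) + e^(−4.7732) = 0.81033 + 0.0084533 = 0.81878.
⟨E⟩ = Σ EᵢPᵢ = 24.970 meV.
S/k_B = ln Z + ⟨E⟩/kT = ln(0.81878) + 24.970/97.0 = -0.19994 + 0.25742 = 0.0575.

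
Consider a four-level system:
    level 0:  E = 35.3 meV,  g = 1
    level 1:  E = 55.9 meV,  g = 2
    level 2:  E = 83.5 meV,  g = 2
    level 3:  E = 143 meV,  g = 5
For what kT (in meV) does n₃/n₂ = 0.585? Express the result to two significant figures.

41 meV

n₃/n₂ = (g₃/g₂) exp[−(E₃−E₂)/kT] = 0.585.
⇒ (E₃−E₂)/kT = ln((5/2)/0.585) = ln(4.274) = 1.453.
kT = 59.5 meV / 1.453 = 41 meV.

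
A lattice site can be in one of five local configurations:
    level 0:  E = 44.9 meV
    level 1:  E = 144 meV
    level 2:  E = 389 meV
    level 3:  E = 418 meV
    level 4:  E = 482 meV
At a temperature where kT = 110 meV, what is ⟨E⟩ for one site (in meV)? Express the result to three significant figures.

95.5 meV

Eᵢ/kT = 0.40818, 1.3091, 3.5364, 3.8000, 4.3818.
Z = Σ e^(−Eᵢ/kT) = e^(−0.40818) + e^(−1.3091) + e^(−3.5364) + e^(−3.8000) + e^(−4.3818) = 0.66486 + 0.27006 + 0.029118 + 0.022371 + 0.012503 = 0.99891.
⟨E⟩ = Σ Eᵢ e^(−Eᵢ/kT) / Z = (44.9·0.66486 + 144·0.27006 + 389·0.029118 + 418·0.022371 + 482·0.012503) / 0.99891 = 95.5 meV.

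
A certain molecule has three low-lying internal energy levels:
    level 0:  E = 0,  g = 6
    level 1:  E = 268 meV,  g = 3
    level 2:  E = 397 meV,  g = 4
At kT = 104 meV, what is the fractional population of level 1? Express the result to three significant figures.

Eᵢ/kT = 0, 2.5769, 3.8173.
Z = Σ gᵢe^(−Eᵢ/kT) = 6·e^(−0) + 3·e^(−2.5769) + 4·e^(−3.8173) = 6.0000 + 0.22803 + 0.087948 = 6.3160.
P₁ = g₁ e^(−E₁/kT) / Z = 0.22803/6.3160 = 0.0361.

0.0361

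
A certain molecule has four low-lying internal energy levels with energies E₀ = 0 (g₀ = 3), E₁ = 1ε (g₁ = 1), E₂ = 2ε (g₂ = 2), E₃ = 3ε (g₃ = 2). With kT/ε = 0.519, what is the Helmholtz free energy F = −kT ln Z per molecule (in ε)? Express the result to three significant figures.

-0.603 ε

Eᵢ/kT = 0, 1.9268, 3.8536, 5.7803.
Z = Σ gᵢe^(−Eᵢ/kT) = 3·e^(−0) + 1·e^(−1.9268) + 2·e^(−3.8536) + 2·e^(−5.7803) = 3.0000 + 0.14561 + 0.042407 + 0.0061756 = 3.1942.
F = −kT ln Z = −0.519 × ln(3.1942) = −0.519 × 1.1613 = -0.603 ε.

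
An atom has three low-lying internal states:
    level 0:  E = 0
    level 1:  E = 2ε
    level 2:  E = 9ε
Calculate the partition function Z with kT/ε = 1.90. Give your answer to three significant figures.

Z = 1.36

Eᵢ/kT = 0, 1.0526, 4.7368.
Z = Σ e^(−Eᵢ/kT) = e^(−0) + e^(−1.0526) + e^(−4.7368) = 1.0000 + 0.34903 + 0.0087667 = 1.3578.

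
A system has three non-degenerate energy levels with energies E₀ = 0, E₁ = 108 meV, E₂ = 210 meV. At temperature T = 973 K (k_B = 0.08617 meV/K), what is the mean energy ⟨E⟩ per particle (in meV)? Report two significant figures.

k_BT = 0.08617 × 973 K = 83.84 meV.
Eᵢ/kT = 0, 1.288, 2.505.
Z = Σ e^(−Eᵢ/kT) = e^(−0) + e^(−1.288) + e^(−2.505) = 1.000 + 0.2758 + 0.08168 = 1.357.
⟨E⟩ = Σ Eᵢ e^(−Eᵢ/kT) / Z = (0·1.000 + 108·0.2758 + 210·0.08168) / 1.357 = 35 meV.

35 meV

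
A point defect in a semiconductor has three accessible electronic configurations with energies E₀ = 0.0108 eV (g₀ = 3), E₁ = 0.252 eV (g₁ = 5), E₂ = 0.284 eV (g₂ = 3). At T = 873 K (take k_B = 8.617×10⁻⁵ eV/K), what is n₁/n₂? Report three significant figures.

k_BT = 8.617×10⁻⁵ × 873 K = 0.075226 eV.
n₁/n₂ = (g₁/g₂) exp[−(E₁−E₂)/kT] = (5/3) × exp(−(-0.032 eV)/(0.075226 eV)) = (5/3) × exp(0.42538) = 2.55.

2.55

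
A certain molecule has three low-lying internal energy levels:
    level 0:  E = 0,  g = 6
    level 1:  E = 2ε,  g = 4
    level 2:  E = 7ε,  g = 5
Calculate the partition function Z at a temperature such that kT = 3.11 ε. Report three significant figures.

Eᵢ/kT = 0, 0.64309, 2.2508.
Z = Σ gᵢe^(−Eᵢ/kT) = 6·e^(−0) + 4·e^(−0.64309) + 5·e^(−2.2508) = 6.0000 + 2.1027 + 0.52657 = 8.6293.

Z = 8.63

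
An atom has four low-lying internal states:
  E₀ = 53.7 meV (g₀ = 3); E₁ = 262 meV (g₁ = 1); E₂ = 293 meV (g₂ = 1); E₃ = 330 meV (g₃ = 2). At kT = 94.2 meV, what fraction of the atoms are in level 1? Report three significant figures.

Eᵢ/kT = 0.57006, 2.7813, 3.1104, 3.5032.
Z = Σ gᵢe^(−Eᵢ/kT) = 3·e^(−0.57006) + 1·e^(−2.7813) + 1·e^(−3.1104) + 2·e^(−3.5032) = 1.6965 + 0.061958 + 0.044583 + 0.060202 = 1.8632.
P₁ = g₁ e^(−E₁/kT) / Z = 0.061958/1.8632 = 0.0333.

0.0333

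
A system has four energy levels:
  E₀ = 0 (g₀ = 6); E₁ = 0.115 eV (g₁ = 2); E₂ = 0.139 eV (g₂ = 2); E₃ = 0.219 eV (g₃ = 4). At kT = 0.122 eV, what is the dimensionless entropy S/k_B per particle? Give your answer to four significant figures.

Eᵢ/kT = 0, 0.942623, 1.13934, 1.79508.
Z = Σ gᵢe^(−Eᵢ/kT) = 6·e^(−0) + 2·e^(−0.942623) + 2·e^(−1.13934) + 4·e^(−1.79508) = 6.00000 + 0.779209 + 0.640060 + 0.664457 = 8.08373.
⟨E⟩ = Σ EᵢPᵢ = 0.0400921 eV.
S/k_B = ln Z + ⟨E⟩/kT = ln(8.08373) + 0.0400921/0.122 = 2.08985 + 0.328624 = 2.418.

2.418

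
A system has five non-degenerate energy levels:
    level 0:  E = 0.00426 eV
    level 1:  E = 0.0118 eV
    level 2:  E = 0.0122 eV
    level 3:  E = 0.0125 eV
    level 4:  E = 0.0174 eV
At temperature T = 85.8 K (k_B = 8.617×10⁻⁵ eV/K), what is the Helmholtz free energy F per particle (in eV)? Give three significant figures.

-0.00157 eV

k_BT = 8.617×10⁻⁵ × 85.8 K = 0.0073934 eV.
Eᵢ/kT = 0.57619, 1.5960, 1.6501, 1.6907, 2.3535.
Z = Σ e^(−Eᵢ/kT) = e^(−0.57619) + e^(−1.5960) + e^(−1.6501) + e^(−1.6907) + e^(−2.3535) = 0.56204 + 0.20271 + 0.19203 + 0.18439 + 0.095036 = 1.2362.
F = −kT ln Z = −0.0073934 × ln(1.2362) = −0.0073934 × 0.21204 = -0.00157 eV.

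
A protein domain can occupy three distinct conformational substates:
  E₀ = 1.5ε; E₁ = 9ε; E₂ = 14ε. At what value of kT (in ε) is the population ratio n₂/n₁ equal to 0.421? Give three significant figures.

5.78 ε

n₂/n₁ = exp[−(E₂−E₁)/kT] = 0.421.
⇒ (E₂−E₁)/kT = ln(1/0.421) = ln(2.3753) = 0.86512.
kT = 5ε / 0.86512 = 5.78 ε.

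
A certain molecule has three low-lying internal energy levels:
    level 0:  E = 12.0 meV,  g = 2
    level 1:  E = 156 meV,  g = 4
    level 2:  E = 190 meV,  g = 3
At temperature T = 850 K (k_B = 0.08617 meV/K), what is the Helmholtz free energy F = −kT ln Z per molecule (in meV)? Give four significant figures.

-64.04 meV

k_BT = 0.08617 × 850 K = 73.2445 meV.
Eᵢ/kT = 0.163835, 2.12985, 2.59405.
Z = Σ gᵢe^(−Eᵢ/kT) = 2·e^(−0.163835) + 4·e^(−2.12985) + 3·e^(−2.59405) = 1.69776 + 0.475420 + 0.224150 = 2.39733.
F = −kT ln Z = −73.2445 × ln(2.39733) = −73.2445 × 0.874356 = -64.04 meV.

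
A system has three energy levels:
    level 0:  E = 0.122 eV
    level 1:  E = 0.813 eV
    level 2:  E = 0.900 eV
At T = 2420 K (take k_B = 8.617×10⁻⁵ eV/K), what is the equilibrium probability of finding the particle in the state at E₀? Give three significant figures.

0.943

k_BT = 8.617×10⁻⁵ × 2420 K = 0.20853 eV.
Eᵢ/kT = 0.58505, 3.8987, 4.3159.
Z = Σ e^(−Eᵢ/kT) = e^(−0.58505) + e^(−3.8987) + e^(−4.3159) = 0.55708 + 0.020268 + 0.013355 = 0.59070.
P₀ = e^(−E₀/kT) / Z = 0.55708/0.59070 = 0.943.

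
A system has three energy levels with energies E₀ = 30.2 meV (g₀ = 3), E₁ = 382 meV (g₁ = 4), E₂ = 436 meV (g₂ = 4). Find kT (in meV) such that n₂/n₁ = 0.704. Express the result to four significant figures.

153.9 meV

n₂/n₁ = (g₂/g₁) exp[−(E₂−E₁)/kT] = 0.704.
⇒ (E₂−E₁)/kT = ln((4/4)/0.704) = ln(1.42045) = 0.350974.
kT = 54 meV / 0.350974 = 153.9 meV.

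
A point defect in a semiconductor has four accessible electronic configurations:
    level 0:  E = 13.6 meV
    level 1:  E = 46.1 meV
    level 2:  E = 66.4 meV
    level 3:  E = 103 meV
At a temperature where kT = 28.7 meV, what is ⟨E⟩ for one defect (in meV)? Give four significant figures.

Eᵢ/kT = 0.473868, 1.60627, 2.31359, 3.58885.
Z = Σ e^(−Eᵢ/kT) = e^(−0.473868) + e^(−1.60627) + e^(−2.31359) + e^(−3.58885) = 0.622589 + 0.200635 + 0.0989055 + 0.0276301 = 0.949760.
⟨E⟩ = Σ Eᵢ e^(−Eᵢ/kT) / Z = (13.6·0.622589 + 46.1·0.200635 + 66.4·0.0989055 + 103·0.0276301) / 0.949760 = 28.56 meV.

28.56 meV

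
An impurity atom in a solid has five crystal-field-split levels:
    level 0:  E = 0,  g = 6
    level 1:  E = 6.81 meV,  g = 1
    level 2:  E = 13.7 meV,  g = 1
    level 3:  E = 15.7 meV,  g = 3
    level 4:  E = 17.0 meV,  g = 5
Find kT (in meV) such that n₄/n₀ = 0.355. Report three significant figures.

n₄/n₀ = (g₄/g₀) exp[−(E₄−E₀)/kT] = 0.355.
⇒ (E₄−E₀)/kT = ln((5/6)/0.355) = ln(2.3474) = 0.85331.
kT = 17.0 meV / 0.85331 = 19.9 meV.

19.9 meV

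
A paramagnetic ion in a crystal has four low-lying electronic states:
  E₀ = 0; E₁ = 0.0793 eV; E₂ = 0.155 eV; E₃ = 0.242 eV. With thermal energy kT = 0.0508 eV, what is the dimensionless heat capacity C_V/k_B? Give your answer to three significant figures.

0.741

Eᵢ/kT = 0, 1.5610, 3.0512, 4.7638.
Z = Σ e^(−Eᵢ/kT) = e^(−0) + e^(−1.5610) + e^(−3.0512) + e^(−4.7638) = 1.0000 + 0.20993 + 0.047302 + 0.0085331 = 1.2658.
⟨E⟩ = 0.020575 eV, ⟨E²⟩ = 0.0023355 eV².
C_V/k_B = (⟨E²⟩ − ⟨E⟩²)/(kT)² = (0.0023355 − 0.00042333)/0.0025806 = 0.741.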